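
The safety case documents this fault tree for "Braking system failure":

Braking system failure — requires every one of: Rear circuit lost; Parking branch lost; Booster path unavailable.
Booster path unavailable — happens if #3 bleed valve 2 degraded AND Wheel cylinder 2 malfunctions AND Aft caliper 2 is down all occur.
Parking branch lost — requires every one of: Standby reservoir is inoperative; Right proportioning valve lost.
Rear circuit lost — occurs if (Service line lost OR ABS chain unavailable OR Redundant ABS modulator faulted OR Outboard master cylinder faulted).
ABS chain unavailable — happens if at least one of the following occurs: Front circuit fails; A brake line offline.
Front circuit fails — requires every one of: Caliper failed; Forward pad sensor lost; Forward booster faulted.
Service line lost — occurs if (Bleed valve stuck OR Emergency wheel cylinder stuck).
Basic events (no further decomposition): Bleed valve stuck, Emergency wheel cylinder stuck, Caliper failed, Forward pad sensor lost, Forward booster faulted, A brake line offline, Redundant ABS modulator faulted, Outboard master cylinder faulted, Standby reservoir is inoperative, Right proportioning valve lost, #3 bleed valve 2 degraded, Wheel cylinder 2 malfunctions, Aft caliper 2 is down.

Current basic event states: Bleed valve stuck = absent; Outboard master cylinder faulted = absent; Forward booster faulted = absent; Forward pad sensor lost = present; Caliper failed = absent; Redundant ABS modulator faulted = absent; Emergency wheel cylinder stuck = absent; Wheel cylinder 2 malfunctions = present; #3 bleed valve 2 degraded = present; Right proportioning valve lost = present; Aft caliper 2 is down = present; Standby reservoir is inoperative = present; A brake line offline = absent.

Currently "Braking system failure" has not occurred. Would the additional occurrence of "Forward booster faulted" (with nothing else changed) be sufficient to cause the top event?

Counterfactual: set "Forward booster faulted" to occurred.
Service line lost [OR]: Bleed valve stuck=not, Emergency wheel cylinder stuck=not → no input occurs → does not occur.
Front circuit fails [AND]: Caliper failed=not, Forward pad sensor lost=occurs, Forward booster faulted=occurs → not all inputs occur → does not occur.
ABS chain unavailable [OR]: Front circuit fails=not, A brake line offline=not → no input occurs → does not occur.
Rear circuit lost [OR]: Service line lost=not, ABS chain unavailable=not, Redundant ABS modulator faulted=not, Outboard master cylinder faulted=not → no input occurs → does not occur.
Parking branch lost [AND]: Standby reservoir is inoperative=occurs, Right proportioning valve lost=occurs → all inputs occur → occurs.
Booster path unavailable [AND]: #3 bleed valve 2 degraded=occurs, Wheel cylinder 2 malfunctions=occurs, Aft caliper 2 is down=occurs → all inputs occur → occurs.
Braking system failure [AND]: Rear circuit lost=not, Parking branch lost=occurs, Booster path unavailable=occurs → not all inputs occur → does not occur.

No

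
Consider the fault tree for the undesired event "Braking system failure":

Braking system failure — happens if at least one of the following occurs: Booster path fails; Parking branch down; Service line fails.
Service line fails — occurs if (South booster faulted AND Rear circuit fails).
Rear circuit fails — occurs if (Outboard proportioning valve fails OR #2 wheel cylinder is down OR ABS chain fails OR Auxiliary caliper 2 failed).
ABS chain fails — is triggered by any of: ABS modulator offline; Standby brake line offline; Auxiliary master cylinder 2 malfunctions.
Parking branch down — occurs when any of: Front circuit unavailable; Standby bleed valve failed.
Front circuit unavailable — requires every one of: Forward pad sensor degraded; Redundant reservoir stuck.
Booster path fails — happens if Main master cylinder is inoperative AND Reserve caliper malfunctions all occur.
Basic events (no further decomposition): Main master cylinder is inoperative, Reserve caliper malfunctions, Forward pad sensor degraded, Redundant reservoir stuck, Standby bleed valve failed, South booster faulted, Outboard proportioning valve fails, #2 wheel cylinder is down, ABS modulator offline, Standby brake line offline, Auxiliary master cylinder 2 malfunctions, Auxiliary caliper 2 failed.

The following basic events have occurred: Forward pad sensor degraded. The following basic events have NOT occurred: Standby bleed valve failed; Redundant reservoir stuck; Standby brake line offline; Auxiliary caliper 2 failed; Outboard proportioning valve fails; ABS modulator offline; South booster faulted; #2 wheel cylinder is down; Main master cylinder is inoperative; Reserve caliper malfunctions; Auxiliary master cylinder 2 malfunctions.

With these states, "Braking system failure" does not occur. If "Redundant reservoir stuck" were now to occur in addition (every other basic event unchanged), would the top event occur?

Counterfactual: set "Redundant reservoir stuck" to occurred.
Booster path fails [AND]: Main master cylinder is inoperative=not, Reserve caliper malfunctions=not → not all inputs occur → does not occur.
Front circuit unavailable [AND]: Forward pad sensor degraded=occurs, Redundant reservoir stuck=occurs → all inputs occur → occurs.
Parking branch down [OR]: Front circuit unavailable=occurs, Standby bleed valve failed=not → at least one input occurs → occurs.
ABS chain fails [OR]: ABS modulator offline=not, Standby brake line offline=not, Auxiliary master cylinder 2 malfunctions=not → no input occurs → does not occur.
Rear circuit fails [OR]: Outboard proportioning valve fails=not, #2 wheel cylinder is down=not, ABS chain fails=not, Auxiliary caliper 2 failed=not → no input occurs → does not occur.
Service line fails [AND]: South booster faulted=not, Rear circuit fails=not → not all inputs occur → does not occur.
Braking system failure [OR]: Booster path fails=not, Parking branch down=occurs, Service line fails=not → at least one input occurs → occurs.

Yes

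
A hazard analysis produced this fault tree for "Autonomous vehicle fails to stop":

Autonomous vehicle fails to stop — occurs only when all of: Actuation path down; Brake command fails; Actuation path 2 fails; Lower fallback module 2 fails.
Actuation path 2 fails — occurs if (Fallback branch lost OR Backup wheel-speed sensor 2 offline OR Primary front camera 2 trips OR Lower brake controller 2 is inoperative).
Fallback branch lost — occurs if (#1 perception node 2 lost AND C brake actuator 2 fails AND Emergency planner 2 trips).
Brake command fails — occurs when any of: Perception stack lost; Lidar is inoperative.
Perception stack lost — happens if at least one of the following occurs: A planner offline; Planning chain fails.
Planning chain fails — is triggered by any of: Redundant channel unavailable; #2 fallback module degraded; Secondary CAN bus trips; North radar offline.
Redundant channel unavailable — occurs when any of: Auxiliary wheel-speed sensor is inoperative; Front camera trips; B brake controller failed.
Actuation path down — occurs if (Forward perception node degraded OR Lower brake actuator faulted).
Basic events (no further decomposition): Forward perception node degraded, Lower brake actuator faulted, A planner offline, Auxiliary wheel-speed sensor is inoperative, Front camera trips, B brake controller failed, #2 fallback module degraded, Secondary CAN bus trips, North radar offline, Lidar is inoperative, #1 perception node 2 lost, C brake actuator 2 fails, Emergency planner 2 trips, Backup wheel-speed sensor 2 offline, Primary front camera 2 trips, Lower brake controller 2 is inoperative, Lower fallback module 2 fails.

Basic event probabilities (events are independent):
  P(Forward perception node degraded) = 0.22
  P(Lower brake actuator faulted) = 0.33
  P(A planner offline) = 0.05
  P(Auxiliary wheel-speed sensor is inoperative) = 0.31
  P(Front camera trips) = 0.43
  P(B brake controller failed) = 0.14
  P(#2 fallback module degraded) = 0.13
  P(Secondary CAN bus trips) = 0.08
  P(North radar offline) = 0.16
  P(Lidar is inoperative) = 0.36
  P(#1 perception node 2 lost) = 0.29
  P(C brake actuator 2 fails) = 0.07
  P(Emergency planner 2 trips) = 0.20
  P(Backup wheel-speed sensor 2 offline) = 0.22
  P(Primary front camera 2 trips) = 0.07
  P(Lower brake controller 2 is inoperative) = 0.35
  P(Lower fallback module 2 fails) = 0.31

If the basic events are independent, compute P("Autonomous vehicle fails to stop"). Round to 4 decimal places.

0.0676

P(Actuation path down) [OR] = 1 − (1−0.22) × (1−0.33) = 0.477400
P(Redundant channel unavailable) [OR] = 1 − (1−0.31) × (1−0.43) × (1−0.14) = 0.661762
P(Planning chain fails) [OR] = 1 − (1−0.661762) × (1−0.13) × (1−0.08) × (1−0.16) = 0.772590
P(Perception stack lost) [OR] = 1 − (1−0.05) × (1−0.772590) = 0.783961
P(Brake command fails) [OR] = 1 − (1−0.783961) × (1−0.36) = 0.861735
P(Fallback branch lost) [AND] = 0.29 × 0.07 × 0.20 = 0.004060
P(Actuation path 2 fails) [OR] = 1 − (1−0.004060) × (1−0.22) × (1−0.07) × (1−0.35) = 0.530404
P(Autonomous vehicle fails to stop) [AND] = 0.477400 × 0.861735 × 0.530404 × 0.31 = 0.067643
Rounded to 4 decimal places: P(Autonomous vehicle fails to stop) ≈ 0.0676.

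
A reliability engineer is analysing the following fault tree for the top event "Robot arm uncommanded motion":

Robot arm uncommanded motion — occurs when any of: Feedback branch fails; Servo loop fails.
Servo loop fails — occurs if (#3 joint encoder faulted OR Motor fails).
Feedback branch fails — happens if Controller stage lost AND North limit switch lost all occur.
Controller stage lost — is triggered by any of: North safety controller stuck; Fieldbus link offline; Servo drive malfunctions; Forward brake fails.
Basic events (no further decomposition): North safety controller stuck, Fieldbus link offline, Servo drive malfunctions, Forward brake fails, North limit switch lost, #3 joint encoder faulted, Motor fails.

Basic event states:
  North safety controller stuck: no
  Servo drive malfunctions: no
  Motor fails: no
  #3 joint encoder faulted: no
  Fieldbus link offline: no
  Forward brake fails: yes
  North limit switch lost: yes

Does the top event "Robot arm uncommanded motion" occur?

Yes

Controller stage lost [OR]: North safety controller stuck=not, Fieldbus link offline=not, Servo drive malfunctions=not, Forward brake fails=occurs → at least one input occurs → occurs.
Feedback branch fails [AND]: Controller stage lost=occurs, North limit switch lost=occurs → all inputs occur → occurs.
Servo loop fails [OR]: #3 joint encoder faulted=not, Motor fails=not → no input occurs → does not occur.
Robot arm uncommanded motion [OR]: Feedback branch fails=occurs, Servo loop fails=not → at least one input occurs → occurs.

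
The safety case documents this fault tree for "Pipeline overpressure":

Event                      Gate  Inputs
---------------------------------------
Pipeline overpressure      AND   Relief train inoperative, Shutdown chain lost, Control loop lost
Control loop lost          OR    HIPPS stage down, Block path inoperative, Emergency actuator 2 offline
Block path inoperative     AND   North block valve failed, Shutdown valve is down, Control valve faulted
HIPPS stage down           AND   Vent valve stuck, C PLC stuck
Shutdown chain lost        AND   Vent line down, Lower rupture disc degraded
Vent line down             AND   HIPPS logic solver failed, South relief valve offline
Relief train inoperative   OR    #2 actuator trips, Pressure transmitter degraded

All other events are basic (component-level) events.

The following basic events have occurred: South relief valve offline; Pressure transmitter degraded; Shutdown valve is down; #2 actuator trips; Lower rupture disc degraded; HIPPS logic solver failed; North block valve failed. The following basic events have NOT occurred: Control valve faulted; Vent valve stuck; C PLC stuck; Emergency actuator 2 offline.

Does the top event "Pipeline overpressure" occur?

No

Relief train inoperative [OR]: #2 actuator trips=occurs, Pressure transmitter degraded=occurs → at least one input occurs → occurs.
Vent line down [AND]: HIPPS logic solver failed=occurs, South relief valve offline=occurs → all inputs occur → occurs.
Shutdown chain lost [AND]: Vent line down=occurs, Lower rupture disc degraded=occurs → all inputs occur → occurs.
HIPPS stage down [AND]: Vent valve stuck=not, C PLC stuck=not → not all inputs occur → does not occur.
Block path inoperative [AND]: North block valve failed=occurs, Shutdown valve is down=occurs, Control valve faulted=not → not all inputs occur → does not occur.
Control loop lost [OR]: HIPPS stage down=not, Block path inoperative=not, Emergency actuator 2 offline=not → no input occurs → does not occur.
Pipeline overpressure [AND]: Relief train inoperative=occurs, Shutdown chain lost=occurs, Control loop lost=not → not all inputs occur → does not occur.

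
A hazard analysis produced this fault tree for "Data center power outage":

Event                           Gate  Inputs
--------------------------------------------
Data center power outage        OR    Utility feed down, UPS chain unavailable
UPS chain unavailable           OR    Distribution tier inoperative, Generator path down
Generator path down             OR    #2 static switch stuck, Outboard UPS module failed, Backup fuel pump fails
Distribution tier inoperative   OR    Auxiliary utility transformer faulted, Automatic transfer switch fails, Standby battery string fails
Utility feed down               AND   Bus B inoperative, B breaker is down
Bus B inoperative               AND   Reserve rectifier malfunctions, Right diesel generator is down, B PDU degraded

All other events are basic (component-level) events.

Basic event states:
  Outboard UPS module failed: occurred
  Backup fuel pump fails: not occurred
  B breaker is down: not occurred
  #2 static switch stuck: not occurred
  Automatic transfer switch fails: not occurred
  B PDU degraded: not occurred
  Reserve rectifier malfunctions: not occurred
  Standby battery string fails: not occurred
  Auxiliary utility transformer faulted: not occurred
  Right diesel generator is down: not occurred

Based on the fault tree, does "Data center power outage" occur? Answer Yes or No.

Bus B inoperative [AND]: Reserve rectifier malfunctions=not, Right diesel generator is down=not, B PDU degraded=not → not all inputs occur → does not occur.
Utility feed down [AND]: Bus B inoperative=not, B breaker is down=not → not all inputs occur → does not occur.
Distribution tier inoperative [OR]: Auxiliary utility transformer faulted=not, Automatic transfer switch fails=not, Standby battery string fails=not → no input occurs → does not occur.
Generator path down [OR]: #2 static switch stuck=not, Outboard UPS module failed=occurs, Backup fuel pump fails=not → at least one input occurs → occurs.
UPS chain unavailable [OR]: Distribution tier inoperative=not, Generator path down=occurs → at least one input occurs → occurs.
Data center power outage [OR]: Utility feed down=not, UPS chain unavailable=occurs → at least one input occurs → occurs.

Yes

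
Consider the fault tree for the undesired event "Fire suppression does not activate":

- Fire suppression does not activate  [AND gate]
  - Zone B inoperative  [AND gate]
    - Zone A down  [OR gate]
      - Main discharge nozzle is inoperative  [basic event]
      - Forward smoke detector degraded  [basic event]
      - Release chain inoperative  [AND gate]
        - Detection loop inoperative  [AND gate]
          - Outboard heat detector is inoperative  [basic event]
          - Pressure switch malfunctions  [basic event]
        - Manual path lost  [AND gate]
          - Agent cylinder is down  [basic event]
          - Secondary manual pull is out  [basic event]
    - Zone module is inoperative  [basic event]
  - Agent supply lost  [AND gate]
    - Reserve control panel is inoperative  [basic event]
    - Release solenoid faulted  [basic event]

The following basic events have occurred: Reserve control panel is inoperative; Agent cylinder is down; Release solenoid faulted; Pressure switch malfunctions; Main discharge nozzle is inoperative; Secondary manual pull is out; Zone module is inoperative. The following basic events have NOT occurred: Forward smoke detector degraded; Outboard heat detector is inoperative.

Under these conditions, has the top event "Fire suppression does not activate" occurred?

Yes

Detection loop inoperative [AND]: Outboard heat detector is inoperative=not, Pressure switch malfunctions=occurs → not all inputs occur → does not occur.
Manual path lost [AND]: Agent cylinder is down=occurs, Secondary manual pull is out=occurs → all inputs occur → occurs.
Release chain inoperative [AND]: Detection loop inoperative=not, Manual path lost=occurs → not all inputs occur → does not occur.
Zone A down [OR]: Main discharge nozzle is inoperative=occurs, Forward smoke detector degraded=not, Release chain inoperative=not → at least one input occurs → occurs.
Zone B inoperative [AND]: Zone A down=occurs, Zone module is inoperative=occurs → all inputs occur → occurs.
Agent supply lost [AND]: Reserve control panel is inoperative=occurs, Release solenoid faulted=occurs → all inputs occur → occurs.
Fire suppression does not activate [AND]: Zone B inoperative=occurs, Agent supply lost=occurs → all inputs occur → occurs.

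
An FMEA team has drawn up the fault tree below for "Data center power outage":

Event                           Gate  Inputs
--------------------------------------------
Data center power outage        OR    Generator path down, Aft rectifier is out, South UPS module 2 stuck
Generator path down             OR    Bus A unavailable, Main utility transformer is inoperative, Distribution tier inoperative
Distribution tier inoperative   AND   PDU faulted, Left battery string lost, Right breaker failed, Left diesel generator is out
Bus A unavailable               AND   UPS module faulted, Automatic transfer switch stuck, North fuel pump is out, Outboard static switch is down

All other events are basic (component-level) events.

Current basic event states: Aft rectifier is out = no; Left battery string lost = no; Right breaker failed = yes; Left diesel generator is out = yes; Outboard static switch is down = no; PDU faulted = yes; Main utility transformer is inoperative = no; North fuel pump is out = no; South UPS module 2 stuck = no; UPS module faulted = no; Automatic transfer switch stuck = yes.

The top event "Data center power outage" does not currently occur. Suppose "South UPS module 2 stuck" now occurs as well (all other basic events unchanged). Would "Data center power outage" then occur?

Counterfactual: set "South UPS module 2 stuck" to occurred.
Bus A unavailable [AND]: UPS module faulted=not, Automatic transfer switch stuck=occurs, North fuel pump is out=not, Outboard static switch is down=not → not all inputs occur → does not occur.
Distribution tier inoperative [AND]: PDU faulted=occurs, Left battery string lost=not, Right breaker failed=occurs, Left diesel generator is out=occurs → not all inputs occur → does not occur.
Generator path down [OR]: Bus A unavailable=not, Main utility transformer is inoperative=not, Distribution tier inoperative=not → no input occurs → does not occur.
Data center power outage [OR]: Generator path down=not, Aft rectifier is out=not, South UPS module 2 stuck=occurs → at least one input occurs → occurs.

Yes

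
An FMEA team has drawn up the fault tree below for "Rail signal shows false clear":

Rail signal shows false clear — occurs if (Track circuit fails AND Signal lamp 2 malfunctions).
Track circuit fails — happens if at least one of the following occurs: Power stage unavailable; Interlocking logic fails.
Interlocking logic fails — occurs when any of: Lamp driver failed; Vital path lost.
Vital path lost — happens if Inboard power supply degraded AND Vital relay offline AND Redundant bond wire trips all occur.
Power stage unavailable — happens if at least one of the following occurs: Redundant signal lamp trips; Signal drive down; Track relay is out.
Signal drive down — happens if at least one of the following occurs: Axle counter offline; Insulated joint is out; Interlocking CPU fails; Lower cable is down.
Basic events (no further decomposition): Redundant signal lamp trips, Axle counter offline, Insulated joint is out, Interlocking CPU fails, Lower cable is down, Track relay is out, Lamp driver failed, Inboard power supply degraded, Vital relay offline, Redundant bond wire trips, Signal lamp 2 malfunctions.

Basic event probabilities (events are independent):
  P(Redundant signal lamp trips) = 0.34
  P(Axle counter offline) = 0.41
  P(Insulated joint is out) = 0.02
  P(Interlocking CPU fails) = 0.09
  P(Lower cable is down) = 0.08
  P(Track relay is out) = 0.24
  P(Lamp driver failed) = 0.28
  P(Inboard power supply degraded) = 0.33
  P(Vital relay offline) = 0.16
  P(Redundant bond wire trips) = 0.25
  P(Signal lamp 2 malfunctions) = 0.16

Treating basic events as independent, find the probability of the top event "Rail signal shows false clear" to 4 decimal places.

P(Signal drive down) [OR] = 1 − (1−0.41) × (1−0.02) × (1−0.09) × (1−0.08) = 0.515931
P(Power stage unavailable) [OR] = 1 − (1−0.34) × (1−0.515931) × (1−0.24) = 0.757191
P(Vital path lost) [AND] = 0.33 × 0.16 × 0.25 = 0.013200
P(Interlocking logic fails) [OR] = 1 − (1−0.28) × (1−0.013200) = 0.289504
P(Track circuit fails) [OR] = 1 − (1−0.757191) × (1−0.289504) = 0.827485
P(Rail signal shows false clear) [AND] = 0.827485 × 0.16 = 0.132398
Rounded to 4 decimal places: P(Rail signal shows false clear) ≈ 0.1324.

0.1324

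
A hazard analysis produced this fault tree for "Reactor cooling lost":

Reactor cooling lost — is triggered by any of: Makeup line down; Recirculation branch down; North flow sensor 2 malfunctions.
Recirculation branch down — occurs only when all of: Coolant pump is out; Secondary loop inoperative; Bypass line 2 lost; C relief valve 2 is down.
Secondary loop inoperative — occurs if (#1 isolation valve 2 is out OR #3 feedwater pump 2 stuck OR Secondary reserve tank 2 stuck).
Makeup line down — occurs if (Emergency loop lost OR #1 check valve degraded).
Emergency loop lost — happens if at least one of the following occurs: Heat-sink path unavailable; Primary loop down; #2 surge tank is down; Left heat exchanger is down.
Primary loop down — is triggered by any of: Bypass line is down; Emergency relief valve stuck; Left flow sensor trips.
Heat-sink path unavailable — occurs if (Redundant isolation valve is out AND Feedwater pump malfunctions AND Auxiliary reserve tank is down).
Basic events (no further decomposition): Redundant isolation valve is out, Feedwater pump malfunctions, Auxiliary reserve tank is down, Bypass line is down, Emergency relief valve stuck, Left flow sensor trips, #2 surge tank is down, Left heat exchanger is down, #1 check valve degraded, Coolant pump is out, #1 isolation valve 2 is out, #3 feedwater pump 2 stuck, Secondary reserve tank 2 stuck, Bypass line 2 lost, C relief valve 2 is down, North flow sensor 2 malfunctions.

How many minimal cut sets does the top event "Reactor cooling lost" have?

Heat-sink path unavailable [AND]: one cut set from each child combined → 1 × 1 × 1 = 1 cut set(s).
Primary loop down [OR]: union of children's cut sets → 3 cut set(s).
Emergency loop lost [OR]: union of children's cut sets → 6 cut set(s).
Makeup line down [OR]: union of children's cut sets → 7 cut set(s).
Secondary loop inoperative [OR]: union of children's cut sets → 3 cut set(s).
Recirculation branch down [AND]: one cut set from each child combined → 1 × 3 × 1 × 1 = 3 cut set(s).
Reactor cooling lost [OR]: union of children's cut sets → 11 cut set(s).

11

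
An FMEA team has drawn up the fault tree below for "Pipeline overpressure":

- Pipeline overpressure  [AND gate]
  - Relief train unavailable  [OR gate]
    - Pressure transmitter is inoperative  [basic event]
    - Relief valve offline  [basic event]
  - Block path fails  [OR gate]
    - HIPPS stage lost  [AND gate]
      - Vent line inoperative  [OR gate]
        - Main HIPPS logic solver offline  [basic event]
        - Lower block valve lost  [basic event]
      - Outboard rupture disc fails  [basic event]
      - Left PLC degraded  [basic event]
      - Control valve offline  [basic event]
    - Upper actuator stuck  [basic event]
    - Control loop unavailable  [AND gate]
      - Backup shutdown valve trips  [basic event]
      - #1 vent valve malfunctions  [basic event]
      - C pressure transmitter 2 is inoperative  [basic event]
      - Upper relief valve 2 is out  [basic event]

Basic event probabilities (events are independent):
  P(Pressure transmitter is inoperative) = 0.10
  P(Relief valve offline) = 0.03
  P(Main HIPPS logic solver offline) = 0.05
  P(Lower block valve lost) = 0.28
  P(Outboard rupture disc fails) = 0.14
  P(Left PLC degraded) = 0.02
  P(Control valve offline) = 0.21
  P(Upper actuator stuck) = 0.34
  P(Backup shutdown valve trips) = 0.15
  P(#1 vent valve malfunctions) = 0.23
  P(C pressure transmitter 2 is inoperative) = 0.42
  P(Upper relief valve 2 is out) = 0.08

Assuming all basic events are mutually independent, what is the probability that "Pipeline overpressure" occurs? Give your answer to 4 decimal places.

0.0433

P(Relief train unavailable) [OR] = 1 − (1−0.10) × (1−0.03) = 0.127000
P(Vent line inoperative) [OR] = 1 − (1−0.05) × (1−0.28) = 0.316000
P(HIPPS stage lost) [AND] = 0.316000 × 0.14 × 0.02 × 0.21 = 0.000186
P(Control loop unavailable) [AND] = 0.15 × 0.23 × 0.42 × 0.08 = 0.001159
P(Block path fails) [OR] = 1 − (1−0.000186) × (1−0.34) × (1−0.001159) = 0.340888
P(Pipeline overpressure) [AND] = 0.127000 × 0.340888 = 0.043293
Rounded to 4 decimal places: P(Pipeline overpressure) ≈ 0.0433.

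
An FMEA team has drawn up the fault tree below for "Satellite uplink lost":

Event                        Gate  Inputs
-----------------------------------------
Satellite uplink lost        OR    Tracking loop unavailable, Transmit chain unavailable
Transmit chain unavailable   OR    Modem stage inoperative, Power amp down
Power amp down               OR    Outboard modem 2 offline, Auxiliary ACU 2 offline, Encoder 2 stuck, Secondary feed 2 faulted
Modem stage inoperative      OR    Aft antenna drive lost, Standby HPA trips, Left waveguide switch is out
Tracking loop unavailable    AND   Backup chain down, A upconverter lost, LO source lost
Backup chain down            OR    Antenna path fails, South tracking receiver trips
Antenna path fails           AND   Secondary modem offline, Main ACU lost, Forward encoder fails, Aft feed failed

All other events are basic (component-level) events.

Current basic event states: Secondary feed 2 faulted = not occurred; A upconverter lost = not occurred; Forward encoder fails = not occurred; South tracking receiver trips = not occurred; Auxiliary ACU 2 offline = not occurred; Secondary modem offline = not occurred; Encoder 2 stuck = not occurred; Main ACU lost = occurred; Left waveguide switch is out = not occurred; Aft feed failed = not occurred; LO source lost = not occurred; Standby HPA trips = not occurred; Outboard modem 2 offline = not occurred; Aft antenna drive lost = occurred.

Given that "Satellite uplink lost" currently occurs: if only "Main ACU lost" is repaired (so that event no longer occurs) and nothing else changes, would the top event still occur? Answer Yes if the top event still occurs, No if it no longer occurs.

Yes

Counterfactual: set "Main ACU lost" to not occurred.
Antenna path fails [AND]: Secondary modem offline=not, Main ACU lost=not, Forward encoder fails=not, Aft feed failed=not → not all inputs occur → does not occur.
Backup chain down [OR]: Antenna path fails=not, South tracking receiver trips=not → no input occurs → does not occur.
Tracking loop unavailable [AND]: Backup chain down=not, A upconverter lost=not, LO source lost=not → not all inputs occur → does not occur.
Modem stage inoperative [OR]: Aft antenna drive lost=occurs, Standby HPA trips=not, Left waveguide switch is out=not → at least one input occurs → occurs.
Power amp down [OR]: Outboard modem 2 offline=not, Auxiliary ACU 2 offline=not, Encoder 2 stuck=not, Secondary feed 2 faulted=not → no input occurs → does not occur.
Transmit chain unavailable [OR]: Modem stage inoperative=occurs, Power amp down=not → at least one input occurs → occurs.
Satellite uplink lost [OR]: Tracking loop unavailable=not, Transmit chain unavailable=occurs → at least one input occurs → occurs.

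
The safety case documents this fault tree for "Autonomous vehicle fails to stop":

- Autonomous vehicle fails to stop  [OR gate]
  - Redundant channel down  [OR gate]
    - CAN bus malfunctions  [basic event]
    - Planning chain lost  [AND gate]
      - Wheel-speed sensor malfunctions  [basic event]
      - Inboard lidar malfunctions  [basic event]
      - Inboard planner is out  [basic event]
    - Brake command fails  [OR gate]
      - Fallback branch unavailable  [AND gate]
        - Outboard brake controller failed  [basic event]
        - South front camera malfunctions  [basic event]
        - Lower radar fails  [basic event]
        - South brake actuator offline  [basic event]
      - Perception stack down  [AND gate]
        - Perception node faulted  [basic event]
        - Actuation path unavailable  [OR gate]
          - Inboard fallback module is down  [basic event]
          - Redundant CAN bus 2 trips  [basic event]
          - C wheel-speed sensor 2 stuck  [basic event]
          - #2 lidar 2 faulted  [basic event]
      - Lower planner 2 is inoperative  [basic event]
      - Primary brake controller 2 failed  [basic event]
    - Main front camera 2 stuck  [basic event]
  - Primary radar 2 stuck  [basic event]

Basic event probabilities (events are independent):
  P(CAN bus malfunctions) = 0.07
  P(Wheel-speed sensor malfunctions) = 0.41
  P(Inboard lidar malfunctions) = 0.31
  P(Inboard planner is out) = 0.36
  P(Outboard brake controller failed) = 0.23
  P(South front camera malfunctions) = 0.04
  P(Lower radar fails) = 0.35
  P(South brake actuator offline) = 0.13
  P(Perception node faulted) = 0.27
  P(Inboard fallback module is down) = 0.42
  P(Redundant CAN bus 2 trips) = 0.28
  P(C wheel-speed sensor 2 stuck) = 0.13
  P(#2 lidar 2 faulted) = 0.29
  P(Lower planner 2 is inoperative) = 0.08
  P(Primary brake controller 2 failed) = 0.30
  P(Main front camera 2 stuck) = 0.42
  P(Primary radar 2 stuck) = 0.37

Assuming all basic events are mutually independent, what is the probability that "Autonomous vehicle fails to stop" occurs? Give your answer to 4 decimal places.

P(Planning chain lost) [AND] = 0.41 × 0.31 × 0.36 = 0.045756
P(Fallback branch unavailable) [AND] = 0.23 × 0.04 × 0.35 × 0.13 = 0.000419
P(Actuation path unavailable) [OR] = 1 − (1−0.42) × (1−0.28) × (1−0.13) × (1−0.29) = 0.742048
P(Perception stack down) [AND] = 0.27 × 0.742048 = 0.200353
P(Brake command fails) [OR] = 1 − (1−0.000419) × (1−0.200353) × (1−0.08) × (1−0.30) = 0.485243
P(Redundant channel down) [OR] = 1 − (1−0.07) × (1−0.045756) × (1−0.485243) × (1−0.42) = 0.735045
P(Autonomous vehicle fails to stop) [OR] = 1 − (1−0.735045) × (1−0.37) = 0.833078
Rounded to 4 decimal places: P(Autonomous vehicle fails to stop) ≈ 0.8331.

0.8331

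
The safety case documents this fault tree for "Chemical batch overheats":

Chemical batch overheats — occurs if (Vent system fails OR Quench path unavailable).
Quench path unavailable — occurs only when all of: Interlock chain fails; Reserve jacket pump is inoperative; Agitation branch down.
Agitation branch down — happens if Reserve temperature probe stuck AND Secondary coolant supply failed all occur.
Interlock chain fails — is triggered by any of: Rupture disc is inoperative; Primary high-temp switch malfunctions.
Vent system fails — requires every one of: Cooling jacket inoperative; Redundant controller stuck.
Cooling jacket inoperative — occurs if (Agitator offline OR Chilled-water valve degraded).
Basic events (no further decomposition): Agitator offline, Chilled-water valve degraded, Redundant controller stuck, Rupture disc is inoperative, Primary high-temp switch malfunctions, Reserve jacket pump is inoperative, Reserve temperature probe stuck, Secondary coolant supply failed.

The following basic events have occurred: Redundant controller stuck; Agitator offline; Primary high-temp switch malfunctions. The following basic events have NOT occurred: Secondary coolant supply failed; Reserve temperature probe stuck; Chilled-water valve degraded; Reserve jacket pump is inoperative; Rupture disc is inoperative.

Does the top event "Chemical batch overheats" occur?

Cooling jacket inoperative [OR]: Agitator offline=occurs, Chilled-water valve degraded=not → at least one input occurs → occurs.
Vent system fails [AND]: Cooling jacket inoperative=occurs, Redundant controller stuck=occurs → all inputs occur → occurs.
Interlock chain fails [OR]: Rupture disc is inoperative=not, Primary high-temp switch malfunctions=occurs → at least one input occurs → occurs.
Agitation branch down [AND]: Reserve temperature probe stuck=not, Secondary coolant supply failed=not → not all inputs occur → does not occur.
Quench path unavailable [AND]: Interlock chain fails=occurs, Reserve jacket pump is inoperative=not, Agitation branch down=not → not all inputs occur → does not occur.
Chemical batch overheats [OR]: Vent system fails=occurs, Quench path unavailable=not → at least one input occurs → occurs.

Yes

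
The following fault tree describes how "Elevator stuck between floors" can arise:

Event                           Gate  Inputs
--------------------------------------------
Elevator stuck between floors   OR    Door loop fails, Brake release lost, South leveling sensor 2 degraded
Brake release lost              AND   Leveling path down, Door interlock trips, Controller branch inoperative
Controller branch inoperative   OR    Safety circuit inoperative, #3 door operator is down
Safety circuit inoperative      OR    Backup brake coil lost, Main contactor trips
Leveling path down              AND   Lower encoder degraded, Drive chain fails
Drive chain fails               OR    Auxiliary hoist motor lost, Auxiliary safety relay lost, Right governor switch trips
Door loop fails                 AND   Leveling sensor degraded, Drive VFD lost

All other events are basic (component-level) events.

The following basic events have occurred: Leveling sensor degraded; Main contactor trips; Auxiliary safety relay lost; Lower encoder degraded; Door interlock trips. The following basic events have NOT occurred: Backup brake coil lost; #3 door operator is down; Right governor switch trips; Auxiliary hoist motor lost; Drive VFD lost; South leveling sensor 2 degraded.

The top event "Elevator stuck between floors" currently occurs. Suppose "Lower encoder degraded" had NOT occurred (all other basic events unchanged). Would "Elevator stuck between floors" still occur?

Counterfactual: set "Lower encoder degraded" to not occurred.
Door loop fails [AND]: Leveling sensor degraded=occurs, Drive VFD lost=not → not all inputs occur → does not occur.
Drive chain fails [OR]: Auxiliary hoist motor lost=not, Auxiliary safety relay lost=occurs, Right governor switch trips=not → at least one input occurs → occurs.
Leveling path down [AND]: Lower encoder degraded=not, Drive chain fails=occurs → not all inputs occur → does not occur.
Safety circuit inoperative [OR]: Backup brake coil lost=not, Main contactor trips=occurs → at least one input occurs → occurs.
Controller branch inoperative [OR]: Safety circuit inoperative=occurs, #3 door operator is down=not → at least one input occurs → occurs.
Brake release lost [AND]: Leveling path down=not, Door interlock trips=occurs, Controller branch inoperative=occurs → not all inputs occur → does not occur.
Elevator stuck between floors [OR]: Door loop fails=not, Brake release lost=not, South leveling sensor 2 degraded=not → no input occurs → does not occur.

No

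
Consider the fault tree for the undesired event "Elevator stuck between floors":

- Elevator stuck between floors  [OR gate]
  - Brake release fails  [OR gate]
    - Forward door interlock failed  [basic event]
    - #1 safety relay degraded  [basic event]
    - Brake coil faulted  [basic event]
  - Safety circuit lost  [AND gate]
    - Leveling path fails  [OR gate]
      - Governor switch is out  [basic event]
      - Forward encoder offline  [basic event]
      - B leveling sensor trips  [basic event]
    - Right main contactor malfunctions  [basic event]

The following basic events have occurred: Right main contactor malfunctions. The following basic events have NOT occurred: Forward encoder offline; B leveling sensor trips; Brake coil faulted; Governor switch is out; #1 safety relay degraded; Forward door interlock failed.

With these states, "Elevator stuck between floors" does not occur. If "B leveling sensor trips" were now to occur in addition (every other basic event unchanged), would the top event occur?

Counterfactual: set "B leveling sensor trips" to occurred.
Brake release fails [OR]: Forward door interlock failed=not, #1 safety relay degraded=not, Brake coil faulted=not → no input occurs → does not occur.
Leveling path fails [OR]: Governor switch is out=not, Forward encoder offline=not, B leveling sensor trips=occurs → at least one input occurs → occurs.
Safety circuit lost [AND]: Leveling path fails=occurs, Right main contactor malfunctions=occurs → all inputs occur → occurs.
Elevator stuck between floors [OR]: Brake release fails=not, Safety circuit lost=occurs → at least one input occurs → occurs.

Yes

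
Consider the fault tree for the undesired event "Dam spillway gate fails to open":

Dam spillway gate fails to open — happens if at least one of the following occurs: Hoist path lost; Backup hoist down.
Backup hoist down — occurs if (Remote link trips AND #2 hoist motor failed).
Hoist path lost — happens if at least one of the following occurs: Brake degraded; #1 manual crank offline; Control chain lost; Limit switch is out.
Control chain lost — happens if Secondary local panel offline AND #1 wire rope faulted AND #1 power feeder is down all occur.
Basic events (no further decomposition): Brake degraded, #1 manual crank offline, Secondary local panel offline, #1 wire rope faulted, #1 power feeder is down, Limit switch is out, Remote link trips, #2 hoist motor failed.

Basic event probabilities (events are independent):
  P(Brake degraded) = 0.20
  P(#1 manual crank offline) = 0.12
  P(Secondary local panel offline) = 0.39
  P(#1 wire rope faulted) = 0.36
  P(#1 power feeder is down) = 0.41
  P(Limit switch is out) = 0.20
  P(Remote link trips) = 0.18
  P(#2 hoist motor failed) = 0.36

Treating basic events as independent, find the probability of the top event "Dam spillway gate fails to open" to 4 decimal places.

0.5036

P(Control chain lost) [AND] = 0.39 × 0.36 × 0.41 = 0.057564
P(Hoist path lost) [OR] = 1 − (1−0.20) × (1−0.12) × (1−0.057564) × (1−0.20) = 0.469220
P(Backup hoist down) [AND] = 0.18 × 0.36 = 0.064800
P(Dam spillway gate fails to open) [OR] = 1 − (1−0.469220) × (1−0.064800) = 0.503615
Rounded to 4 decimal places: P(Dam spillway gate fails to open) ≈ 0.5036.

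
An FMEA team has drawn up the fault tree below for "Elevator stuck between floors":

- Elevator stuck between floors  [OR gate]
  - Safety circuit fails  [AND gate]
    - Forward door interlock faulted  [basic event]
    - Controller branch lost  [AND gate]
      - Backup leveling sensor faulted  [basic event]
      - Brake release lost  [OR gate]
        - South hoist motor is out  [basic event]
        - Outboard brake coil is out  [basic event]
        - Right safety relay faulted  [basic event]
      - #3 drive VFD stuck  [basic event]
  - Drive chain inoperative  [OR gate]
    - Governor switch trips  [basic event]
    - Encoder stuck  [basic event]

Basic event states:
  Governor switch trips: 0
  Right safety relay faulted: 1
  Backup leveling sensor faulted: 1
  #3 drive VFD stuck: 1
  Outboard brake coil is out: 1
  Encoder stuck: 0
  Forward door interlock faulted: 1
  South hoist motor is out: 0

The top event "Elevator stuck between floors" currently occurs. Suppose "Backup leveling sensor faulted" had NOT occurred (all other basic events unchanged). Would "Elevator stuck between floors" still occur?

Counterfactual: set "Backup leveling sensor faulted" to not occurred.
Brake release lost [OR]: South hoist motor is out=not, Outboard brake coil is out=occurs, Right safety relay faulted=occurs → at least one input occurs → occurs.
Controller branch lost [AND]: Backup leveling sensor faulted=not, Brake release lost=occurs, #3 drive VFD stuck=occurs → not all inputs occur → does not occur.
Safety circuit fails [AND]: Forward door interlock faulted=occurs, Controller branch lost=not → not all inputs occur → does not occur.
Drive chain inoperative [OR]: Governor switch trips=not, Encoder stuck=not → no input occurs → does not occur.
Elevator stuck between floors [OR]: Safety circuit fails=not, Drive chain inoperative=not → no input occurs → does not occur.

No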